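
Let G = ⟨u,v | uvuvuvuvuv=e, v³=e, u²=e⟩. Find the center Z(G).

An element z ∈ Z(G) iff z commutes with every generator.
For example e is central: e·u = u = u·e; e·v = v = v·e.
Whereas u ∉ Z(G) since u·v = uv ≠ vu = v·u.
Checking each of the 60 elements this way gives Z(G) = {e}, of order 1.

Answer: {e}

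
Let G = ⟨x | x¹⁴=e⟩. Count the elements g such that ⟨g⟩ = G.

G is cyclic of order 14. An element generates G iff its order is 14, and a cyclic group of order 14 has exactly φ(14) = 6 such elements.

Answer: 6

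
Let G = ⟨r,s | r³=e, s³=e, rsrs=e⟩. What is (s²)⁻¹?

The order of (s²) is 3 (smallest k with (s²)ᵏ = e), so (s²)⁻¹ = (s²)² = s.
Check: (s²) · s → (s²) · s = e, giving e as required.

Answer: s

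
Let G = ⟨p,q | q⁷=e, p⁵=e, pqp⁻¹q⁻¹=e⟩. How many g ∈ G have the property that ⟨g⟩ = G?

G is cyclic of order 35. An element generates G iff its order is 35, and a cyclic group of order 35 has exactly φ(35) = 24 such elements.

Answer: 24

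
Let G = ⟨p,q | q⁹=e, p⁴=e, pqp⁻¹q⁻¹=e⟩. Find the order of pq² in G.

Compute successive powers until reaching e:
  (pq²)¹ = pq², (pq²)² = p²q⁴, (pq²)³ = p³q⁶, (pq²)⁴ = q⁸, (pq²)⁵ = pq, (pq²)⁶ = p²q³, (pq²)⁷ = p³q⁵, (pq²)⁸ = q⁷, (pq²)⁹ = p, (pq²)¹⁰ = p²q², (pq²)¹¹ = p³q⁴, (pq²)¹² = q⁶, (pq²)¹³ = pq⁸, (pq²)¹⁴ = p²q, (pq²)¹⁵ = p³q³, (pq²)¹⁶ = q⁵, (pq²)¹⁷ = pq⁷, (pq²)¹⁸ = p², (pq²)¹⁹ = p³q², (pq²)²⁰ = q⁴, (pq²)²¹ = pq⁶, (pq²)²² = p²q⁸, (pq²)²³ = p³q, (pq²)²⁴ = q³, (pq²)²⁵ = pq⁵, (pq²)²⁶ = p²q⁷, (pq²)²⁷ = p³, (pq²)²⁸ = q², (pq²)²⁹ = pq⁴, (pq²)³⁰ = p²q⁶, (pq²)³¹ = p³q⁸, (pq²)³² = q, (pq²)³³ = pq³, (pq²)³⁴ = p²q⁵, (pq²)³⁵ = p³q⁷, (pq²)³⁶ = e.
The smallest positive k with (pq²)ᵏ = e is 36.

Answer: 36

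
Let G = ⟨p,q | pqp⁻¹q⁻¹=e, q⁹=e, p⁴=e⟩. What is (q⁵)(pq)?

Compute (q⁵) · (pq) by multiplying left to right and reducing via the relations at each step:
  (q⁵) · p = pq⁵
  (pq⁵) · q = pq⁶

Answer: pq⁶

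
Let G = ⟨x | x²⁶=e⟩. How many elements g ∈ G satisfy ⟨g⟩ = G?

G is cyclic of order 26. An element generates G iff its order is 26, and a cyclic group of order 26 has exactly φ(26) = 12 such elements.

Answer: 12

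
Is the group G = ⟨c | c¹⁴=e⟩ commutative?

G has a single generator, so G is cyclic and hence abelian.

Answer: Yes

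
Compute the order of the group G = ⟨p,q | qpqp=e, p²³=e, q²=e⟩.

Enumerate words in the generators, reducing via the relations: the distinct elements are
  {e, p, q, pq, p², p³, p⁴, p⁵, p⁶, p⁷, p⁸, p⁹, p²q, p²², p²¹, p²⁰, p³q, p¹², p¹³, p¹¹, p¹⁰, p¹⁴, p¹⁵, p¹⁶, p¹⁷, p¹⁸, p¹⁹, p⁴q, p⁵q, p⁶q, p⁷q, p⁸q, p⁹q, p²²q, p²¹q, p²⁰q, p¹²q, p¹³q, p¹¹q, p¹⁰q, p¹⁴q, p¹⁵q, p¹⁶q, p¹⁷q, p¹⁸q, p¹⁹q}.
No further products give new elements, so |G| = 46.

Answer: 46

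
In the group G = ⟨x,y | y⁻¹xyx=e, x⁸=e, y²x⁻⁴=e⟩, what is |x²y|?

Compute successive powers until reaching e:
  (x²y)¹ = x²y, (x²y)² = x⁴, (x²y)³ = x²y⁻¹, (x²y)⁴ = e.
The smallest positive k with (x²y)ᵏ = e is 4.

Answer: 4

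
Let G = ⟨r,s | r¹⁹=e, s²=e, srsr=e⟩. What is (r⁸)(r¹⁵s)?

Compute (r⁸) · (r¹⁵s) by multiplying left to right and reducing via the relations at each step:
  (r⁸) · r¹⁵ = r⁴
  (r⁴) · s = r⁴s

Answer: r⁴s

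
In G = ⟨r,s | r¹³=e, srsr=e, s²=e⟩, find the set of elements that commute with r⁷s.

⟨r⁷s⟩ ⊆ C_G(r⁷s) since powers of r⁷s commute with r⁷s; so |C_G(r⁷s)| ≥ |⟨r⁷s⟩| = 2.
By orbit–stabilizer, |C_G(r⁷s)| = |G| / |conj. class of r⁷s| = 26 / 13 = 2.
The 2 elements commuting with r⁷s are {e, r⁷s}.

Answer: {e, r⁷s}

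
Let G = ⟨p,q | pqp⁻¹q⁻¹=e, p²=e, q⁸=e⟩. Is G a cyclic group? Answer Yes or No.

|G| = 16, but the maximum element order in G is 8 < 16. No single element generates all of G, so G is not cyclic.

Answer: No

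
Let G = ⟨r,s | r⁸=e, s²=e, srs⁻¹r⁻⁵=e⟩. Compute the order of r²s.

Compute successive powers until reaching e:
  (r²s)¹ = r²s, (r²s)² = r⁴, (r²s)³ = r⁶s, (r²s)⁴ = e.
The smallest positive k with (r²s)ᵏ = e is 4.

Answer: 4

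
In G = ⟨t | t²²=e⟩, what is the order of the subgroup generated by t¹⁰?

|⟨t¹⁰⟩| equals the order of t¹⁰. Compute successive powers until reaching e:
  (t¹⁰)¹ = t¹⁰, (t¹⁰)² = t²⁰, (t¹⁰)³ = t⁸, (t¹⁰)⁴ = t¹⁸, (t¹⁰)⁵ = t⁶, (t¹⁰)⁶ = t¹⁶, (t¹⁰)⁷ = t⁴, (t¹⁰)⁸ = t¹⁴, (t¹⁰)⁹ = t², (t¹⁰)¹⁰ = t¹², (t¹⁰)¹¹ = e.
The smallest positive k with (t¹⁰)ᵏ = e is 11, so |⟨t¹⁰⟩| = 11.

Answer: 11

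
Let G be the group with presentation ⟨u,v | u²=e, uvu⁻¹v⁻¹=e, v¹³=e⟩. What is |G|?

Enumerate words in the generators, reducing via the relations: the distinct elements are
  {e, u, v, uv, v², v³, v⁴, v⁵, v⁶, v⁷, v⁸, v⁹, uv², uv³, uv⁴, uv⁵, uv⁶, uv⁷, uv⁸, uv⁹, v¹², v¹¹, v¹⁰, uv¹², uv¹¹, uv¹⁰}.
No further products give new elements, so |G| = 26.

Answer: 26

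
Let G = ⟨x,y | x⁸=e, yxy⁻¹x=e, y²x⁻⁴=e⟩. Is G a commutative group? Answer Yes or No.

x·y = xy but y·x = x³y⁻¹, so x·y ≠ y·x and G is not abelian.

Answer: No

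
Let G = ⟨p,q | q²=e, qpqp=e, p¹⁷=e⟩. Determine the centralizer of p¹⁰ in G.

⟨p¹⁰⟩ ⊆ C_G(p¹⁰) since powers of p¹⁰ commute with p¹⁰; so |C_G(p¹⁰)| ≥ |⟨p¹⁰⟩| = 17.
By orbit–stabilizer, |C_G(p¹⁰)| = |G| / |conj. class of p¹⁰| = 34 / 2 = 17.
The 17 elements commuting with p¹⁰ are {e, p, p², p³, p⁴, p⁵, p⁶, p⁷, p⁸, p⁹, p¹⁰, p¹¹, p¹², p¹³, p¹⁴, p¹⁵, p¹⁶}.

Answer: {e, p, p², p³, p⁴, p⁵, p⁶, p⁷, p⁸, p⁹, p¹⁰, p¹¹, p¹², p¹³, p¹⁴, p¹⁵, p¹⁶}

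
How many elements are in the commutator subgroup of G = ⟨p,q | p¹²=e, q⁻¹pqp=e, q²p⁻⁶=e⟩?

G' = [G, G] is generated by all commutators. The generator-pair commutators are: [p, q] = p².
The subgroup they normally generate is {e, p², p⁴, p⁶, p⁸, p¹⁰}, of order 6.
Check: |G/G'| = 24/6 = 4 is the order of the abelianisation.

Answer: 6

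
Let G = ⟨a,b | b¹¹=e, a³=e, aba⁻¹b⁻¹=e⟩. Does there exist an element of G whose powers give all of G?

|G| = 33. The element ab has order 33 (its powers give 33 distinct elements), so ⟨ab⟩ = G and G is cyclic.

Answer: Yes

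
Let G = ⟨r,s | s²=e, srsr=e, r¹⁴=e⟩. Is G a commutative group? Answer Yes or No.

r·s = rs but s·r = r¹³s, so r·s ≠ s·r and G is not abelian.

Answer: No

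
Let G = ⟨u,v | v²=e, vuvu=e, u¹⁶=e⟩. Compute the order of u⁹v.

Compute successive powers until reaching e:
  (u⁹v)¹ = u⁹v, (u⁹v)² = e.
The smallest positive k with (u⁹v)ᵏ = e is 2.

Answer: 2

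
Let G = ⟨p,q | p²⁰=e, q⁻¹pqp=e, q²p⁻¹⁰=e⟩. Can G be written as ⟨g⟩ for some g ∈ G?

Every cyclic group is abelian. But p·q = pq while q·p = p⁹q⁻¹, so p·q ≠ q·p and G is not abelian. Hence G is not cyclic.

Answer: No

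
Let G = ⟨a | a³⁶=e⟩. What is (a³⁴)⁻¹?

The order of (a³⁴) is 18 (smallest k with (a³⁴)ᵏ = e), so (a³⁴)⁻¹ = (a³⁴)¹⁷ = a².
Check: (a³⁴) · (a²) → (a³⁴) · a² = e, giving e as required.

Answer: a²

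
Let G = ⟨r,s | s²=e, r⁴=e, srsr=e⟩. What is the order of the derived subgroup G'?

G' = [G, G] is generated by all commutators. The generator-pair commutators are: [r, s] = r².
The subgroup they normally generate is {e, r²}, of order 2.
Check: |G/G'| = 8/2 = 4 is the order of the abelianisation.

Answer: 2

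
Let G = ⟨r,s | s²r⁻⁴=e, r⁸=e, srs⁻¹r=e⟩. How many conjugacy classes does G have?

The conjugacy classes (representative and size) are:
  [e] (size 1), [r⁷] (size 2), [r²] (size 2), [r⁵] (size 2), [r⁴] (size 1), [r²s⁻¹] (size 4), [r³s] (size 4).
Class equation: 1 + 2 + 2 + 2 + 1 + 4 + 4 = 16 = |G|. So G has 7 conjugacy classes.

Answer: 7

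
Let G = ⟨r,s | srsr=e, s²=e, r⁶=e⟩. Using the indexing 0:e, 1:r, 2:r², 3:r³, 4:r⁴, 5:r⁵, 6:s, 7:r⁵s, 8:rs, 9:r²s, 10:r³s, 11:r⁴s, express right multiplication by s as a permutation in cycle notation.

(0 6)(1 8)(2 9)(3 10)(4 11)(5 7)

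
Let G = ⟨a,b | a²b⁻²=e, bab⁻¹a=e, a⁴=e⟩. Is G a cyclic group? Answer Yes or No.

Every cyclic group is abelian. But a·b = ab while b·a = ab⁻¹, so a·b ≠ b·a and G is not abelian. Hence G is not cyclic.

Answer: No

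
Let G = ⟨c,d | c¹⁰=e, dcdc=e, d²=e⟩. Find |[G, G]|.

G' = [G, G] is generated by all commutators. The generator-pair commutators are: [c, d] = c².
The subgroup they normally generate is {e, c², c⁴, c⁶, c⁸}, of order 5.
Check: |G/G'| = 20/5 = 4 is the order of the abelianisation.

Answer: 5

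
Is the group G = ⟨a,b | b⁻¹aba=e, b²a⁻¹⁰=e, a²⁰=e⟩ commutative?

a·b = ab but b·a = a⁹b⁻¹, so a·b ≠ b·a and G is not abelian.

Answer: No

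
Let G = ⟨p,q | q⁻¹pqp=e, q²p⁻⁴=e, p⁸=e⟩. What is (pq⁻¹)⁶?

Compute successive powers of (pq⁻¹), reducing at each step:
  (pq⁻¹)²: (pq⁻¹) · p = q⁻¹;   (q⁻¹) · q⁻¹ = p⁴
  (pq⁻¹)³: (p⁴) · p = p⁵;   (p⁵) · q⁻¹ = pq
  (pq⁻¹)⁴: (pq) · p = q;   q · q⁻¹ = e
  (pq⁻¹)⁵: e · p = p;   p · q⁻¹ = pq⁻¹
  (pq⁻¹)⁶: (pq⁻¹) · p = q⁻¹;   (q⁻¹) · q⁻¹ = p⁴

Answer: p⁴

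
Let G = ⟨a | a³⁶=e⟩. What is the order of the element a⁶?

Compute successive powers until reaching e:
  (a⁶)¹ = a⁶, (a⁶)² = a¹², (a⁶)³ = a¹⁸, (a⁶)⁴ = a²⁴, (a⁶)⁵ = a³⁰, (a⁶)⁶ = e.
The smallest positive k with (a⁶)ᵏ = e is 6.

Answer: 6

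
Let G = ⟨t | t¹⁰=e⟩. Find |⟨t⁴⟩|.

|⟨t⁴⟩| equals the order of t⁴. Compute successive powers until reaching e:
  (t⁴)¹ = t⁴, (t⁴)² = t⁸, (t⁴)³ = t², (t⁴)⁴ = t⁶, (t⁴)⁵ = e.
The smallest positive k with (t⁴)ᵏ = e is 5, so |⟨t⁴⟩| = 5.

Answer: 5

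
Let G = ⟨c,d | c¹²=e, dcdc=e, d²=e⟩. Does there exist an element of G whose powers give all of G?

Every cyclic group is abelian. But c·d = cd while d·c = c¹¹d, so c·d ≠ d·c and G is not abelian. Hence G is not cyclic.

Answer: No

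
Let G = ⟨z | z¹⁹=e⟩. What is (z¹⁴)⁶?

Compute successive powers of (z¹⁴), reducing at each step:
  (z¹⁴)²: (z¹⁴) · z¹⁴ = z⁹
  (z¹⁴)³: (z⁹) · z¹⁴ = z⁴
  (z¹⁴)⁴: (z⁴) · z¹⁴ = z¹⁸
  (z¹⁴)⁵: (z¹⁸) · z¹⁴ = z¹³
  (z¹⁴)⁶: (z¹³) · z¹⁴ = z⁸

Answer: z⁸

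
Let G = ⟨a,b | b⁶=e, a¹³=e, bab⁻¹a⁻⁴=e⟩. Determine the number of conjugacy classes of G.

The conjugacy classes (representative and size) are:
  [e] (size 1), [a⁴] (size 6), [a¹¹] (size 6), [a⁷b] (size 13), [a⁸b²] (size 13), [a¹²b³] (size 13), [a⁵b⁴] (size 13), [a¹¹b⁵] (size 13).
Class equation: 1 + 6 + 6 + 13 + 13 + 13 + 13 + 13 = 78 = |G|. So G has 8 conjugacy classes.

Answer: 8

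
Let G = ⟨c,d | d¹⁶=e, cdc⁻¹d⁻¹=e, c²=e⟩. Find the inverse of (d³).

The order of (d³) is 16 (smallest k with (d³)ᵏ = e), so (d³)⁻¹ = (d³)¹⁵ = d¹³.
Check: (d³) · (d¹³) → (d³) · d¹³ = e, giving e as required.

Answer: d¹³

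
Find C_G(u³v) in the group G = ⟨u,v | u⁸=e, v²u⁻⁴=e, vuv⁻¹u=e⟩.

⟨u³v⟩ ⊆ C_G(u³v) since powers of u³v commute with u³v; so |C_G(u³v)| ≥ |⟨u³v⟩| = 4.
By orbit–stabilizer, |C_G(u³v)| = |G| / |conj. class of u³v| = 16 / 4 = 4.
The 4 elements commuting with u³v are {e, u⁴, u³v⁻¹, u³v}.

Answer: {e, u⁴, u³v⁻¹, u³v}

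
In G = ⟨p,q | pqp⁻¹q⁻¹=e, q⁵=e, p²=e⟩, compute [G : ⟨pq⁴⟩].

First find ord(pq⁴) by computing successive powers:
  (pq⁴)¹ = pq⁴, (pq⁴)² = q³, (pq⁴)³ = pq², (pq⁴)⁴ = q, (pq⁴)⁵ = p, (pq⁴)⁶ = q⁴, (pq⁴)⁷ = pq³, (pq⁴)⁸ = q², (pq⁴)⁹ = pq, (pq⁴)¹⁰ = e.
So |⟨pq⁴⟩| = ord(pq⁴) = 10. With |G| = 10, by Lagrange [G : ⟨pq⁴⟩] = 10/10 = 1.

Answer: 1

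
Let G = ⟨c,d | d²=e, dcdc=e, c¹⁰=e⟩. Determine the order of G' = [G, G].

G' = [G, G] is generated by all commutators. The generator-pair commutators are: [c, d] = c².
The subgroup they normally generate is {e, c², c⁴, c⁶, c⁸}, of order 5.
Check: |G/G'| = 20/5 = 4 is the order of the abelianisation.

Answer: 5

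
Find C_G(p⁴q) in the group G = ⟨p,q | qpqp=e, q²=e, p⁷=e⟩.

⟨p⁴q⟩ ⊆ C_G(p⁴q) since powers of p⁴q commute with p⁴q; so |C_G(p⁴q)| ≥ |⟨p⁴q⟩| = 2.
By orbit–stabilizer, |C_G(p⁴q)| = |G| / |conj. class of p⁴q| = 14 / 7 = 2.
The 2 elements commuting with p⁴q are {e, p⁴q}.

Answer: {e, p⁴q}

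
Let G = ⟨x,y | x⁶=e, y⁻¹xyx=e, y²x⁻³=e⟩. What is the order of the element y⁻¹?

Compute successive powers until reaching e:
  (y⁻¹)¹ = y⁻¹, (y⁻¹)² = x³, (y⁻¹)³ = y, (y⁻¹)⁴ = e.
The smallest positive k with (y⁻¹)ᵏ = e is 4.

Answer: 4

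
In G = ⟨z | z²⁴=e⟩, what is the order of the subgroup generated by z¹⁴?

|⟨z¹⁴⟩| equals the order of z¹⁴. Compute successive powers until reaching e:
  (z¹⁴)¹ = z¹⁴, (z¹⁴)² = z⁴, (z¹⁴)³ = z¹⁸, (z¹⁴)⁴ = z⁸, (z¹⁴)⁵ = z²², (z¹⁴)⁶ = z¹², (z¹⁴)⁷ = z², (z¹⁴)⁸ = z¹⁶, (z¹⁴)⁹ = z⁶, (z¹⁴)¹⁰ = z²⁰, (z¹⁴)¹¹ = z¹⁰, (z¹⁴)¹² = e.
The smallest positive k with (z¹⁴)ᵏ = e is 12, so |⟨z¹⁴⟩| = 12.

Answer: 12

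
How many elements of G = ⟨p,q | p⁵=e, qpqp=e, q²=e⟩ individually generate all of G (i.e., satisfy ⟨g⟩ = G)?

⟨g⟩ = G would require ord(g) = |G| = 10, but the maximum element order in G is 5 < 10. So G is not cyclic and no single element generates it: the count is 0.

Answer: 0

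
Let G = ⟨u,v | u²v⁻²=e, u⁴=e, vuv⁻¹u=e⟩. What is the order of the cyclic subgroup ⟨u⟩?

|⟨u⟩| equals the order of u. Compute successive powers until reaching e:
  u¹ = u, u² = u², u³ = u³, u⁴ = e.
The smallest positive k with uᵏ = e is 4, so |⟨u⟩| = 4.

Answer: 4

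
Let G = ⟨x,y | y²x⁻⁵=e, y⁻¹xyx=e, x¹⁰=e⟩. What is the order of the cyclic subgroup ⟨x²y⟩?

|⟨x²y⟩| equals the order of x²y. Compute successive powers until reaching e:
  (x²y)¹ = x²y, (x²y)² = x⁵, (x²y)³ = x²y⁻¹, (x²y)⁴ = e.
The smallest positive k with (x²y)ᵏ = e is 4, so |⟨x²y⟩| = 4.

Answer: 4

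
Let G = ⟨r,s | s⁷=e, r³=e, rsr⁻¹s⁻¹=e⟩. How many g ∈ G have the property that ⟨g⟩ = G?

G is cyclic of order 21. An element generates G iff its order is 21, and a cyclic group of order 21 has exactly φ(21) = 12 such elements.

Answer: 12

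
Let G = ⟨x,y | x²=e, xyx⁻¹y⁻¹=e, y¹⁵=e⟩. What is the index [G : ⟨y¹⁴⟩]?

First find ord(y¹⁴) by computing successive powers:
  (y¹⁴)¹ = y¹⁴, (y¹⁴)² = y¹³, (y¹⁴)³ = y¹², (y¹⁴)⁴ = y¹¹, (y¹⁴)⁵ = y¹⁰, (y¹⁴)⁶ = y⁹, (y¹⁴)⁷ = y⁸, (y¹⁴)⁸ = y⁷, (y¹⁴)⁹ = y⁶, (y¹⁴)¹⁰ = y⁵, (y¹⁴)¹¹ = y⁴, (y¹⁴)¹² = y³, (y¹⁴)¹³ = y², (y¹⁴)¹⁴ = y, (y¹⁴)¹⁵ = e.
So |⟨y¹⁴⟩| = ord(y¹⁴) = 15. With |G| = 30, by Lagrange [G : ⟨y¹⁴⟩] = 30/15 = 2.

Answer: 2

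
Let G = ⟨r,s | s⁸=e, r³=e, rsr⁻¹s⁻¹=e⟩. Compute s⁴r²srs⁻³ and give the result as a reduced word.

Multiply left to right, reducing at each step:
  (s⁴) · r² = r²s⁴
  (r²s⁴) · s = r²s⁵
  (r²s⁵) · r = s⁵
  (s⁵) · s⁻³ = s²

Answer: s²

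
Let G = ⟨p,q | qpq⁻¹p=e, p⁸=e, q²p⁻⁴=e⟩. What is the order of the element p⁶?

Compute successive powers until reaching e:
  (p⁶)¹ = p⁶, (p⁶)² = p⁴, (p⁶)³ = p², (p⁶)⁴ = e.
The smallest positive k with (p⁶)ᵏ = e is 4.

Answer: 4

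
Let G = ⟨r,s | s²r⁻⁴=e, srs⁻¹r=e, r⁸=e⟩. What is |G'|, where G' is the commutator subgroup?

G' = [G, G] is generated by all commutators. The generator-pair commutators are: [r, s] = r².
The subgroup they normally generate is {e, r², r⁴, r⁶}, of order 4.
Check: |G/G'| = 16/4 = 4 is the order of the abelianisation.

Answer: 4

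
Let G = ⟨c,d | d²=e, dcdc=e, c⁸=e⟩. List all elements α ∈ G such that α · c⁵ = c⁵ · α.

⟨c⁵⟩ ⊆ C_G(c⁵) since powers of c⁵ commute with c⁵; so |C_G(c⁵)| ≥ |⟨c⁵⟩| = 8.
By orbit–stabilizer, |C_G(c⁵)| = |G| / |conj. class of c⁵| = 16 / 2 = 8.
The 8 elements commuting with c⁵ are {e, c, c², c³, c⁴, c⁵, c⁶, c⁷}.

Answer: {e, c, c², c³, c⁴, c⁵, c⁶, c⁷}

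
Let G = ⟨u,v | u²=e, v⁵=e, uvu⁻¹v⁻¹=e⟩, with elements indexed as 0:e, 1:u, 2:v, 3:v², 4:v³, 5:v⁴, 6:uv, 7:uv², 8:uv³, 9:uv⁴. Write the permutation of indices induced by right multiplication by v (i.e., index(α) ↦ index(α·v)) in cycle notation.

(0 2 3 4 5)(1 6 7 8 9)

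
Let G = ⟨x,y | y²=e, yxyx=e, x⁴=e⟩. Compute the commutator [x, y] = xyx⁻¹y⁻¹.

[x, y] = x·y·x⁻¹·y⁻¹.
  x · y = xy
  (xy) · (x³) = x²y
  (x²y) · y = x²

Answer: x²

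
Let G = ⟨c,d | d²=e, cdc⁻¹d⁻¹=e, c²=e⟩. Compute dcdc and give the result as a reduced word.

Multiply left to right, reducing at each step:
  d · c = cd
  (cd) · d = c
  c · c = e

Answer: e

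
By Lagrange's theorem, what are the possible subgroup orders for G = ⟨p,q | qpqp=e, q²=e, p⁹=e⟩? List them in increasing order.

|G| = 18 = 2 · 3². By Lagrange's theorem the order of any subgroup divides 18; the divisors of 18 are 1, 2, 3, 6, 9, 18.

Answer: 1, 2, 3, 6, 9, 18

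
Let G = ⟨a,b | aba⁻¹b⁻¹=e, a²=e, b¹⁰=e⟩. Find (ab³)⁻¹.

The order of (ab³) is 10 (smallest k with (ab³)ᵏ = e), so (ab³)⁻¹ = (ab³)⁹ = ab⁷.
Check: (ab³) · (ab⁷) → (ab³) · a = b³;   (b³) · b⁷ = e, giving e as required.

Answer: ab⁷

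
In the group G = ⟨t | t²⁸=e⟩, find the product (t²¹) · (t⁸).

Compute (t²¹) · (t⁸) by multiplying left to right and reducing via the relations at each step:
  (t²¹) · t⁸ = t

Answer: t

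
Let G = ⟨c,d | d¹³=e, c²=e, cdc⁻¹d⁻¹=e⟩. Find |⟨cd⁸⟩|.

|⟨cd⁸⟩| equals the order of cd⁸. Compute successive powers until reaching e:
  (cd⁸)¹ = cd⁸, (cd⁸)² = d³, (cd⁸)³ = cd¹¹, (cd⁸)⁴ = d⁶, (cd⁸)⁵ = cd, (cd⁸)⁶ = d⁹, (cd⁸)⁷ = cd⁴, (cd⁸)⁸ = d¹², (cd⁸)⁹ = cd⁷, (cd⁸)¹⁰ = d², (cd⁸)¹¹ = cd¹⁰, (cd⁸)¹² = d⁵, (cd⁸)¹³ = c, (cd⁸)¹⁴ = d⁸, (cd⁸)¹⁵ = cd³, (cd⁸)¹⁶ = d¹¹, (cd⁸)¹⁷ = cd⁶, (cd⁸)¹⁸ = d, (cd⁸)¹⁹ = cd⁹, (cd⁸)²⁰ = d⁴, (cd⁸)²¹ = cd¹², (cd⁸)²² = d⁷, (cd⁸)²³ = cd², (cd⁸)²⁴ = d¹⁰, (cd⁸)²⁵ = cd⁵, (cd⁸)²⁶ = e.
The smallest positive k with (cd⁸)ᵏ = e is 26, so |⟨cd⁸⟩| = 26.

Answer: 26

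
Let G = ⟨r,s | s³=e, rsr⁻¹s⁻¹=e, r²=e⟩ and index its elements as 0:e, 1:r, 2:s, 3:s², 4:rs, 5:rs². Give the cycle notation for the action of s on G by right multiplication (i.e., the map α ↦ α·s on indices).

(0 2 3)(1 4 5)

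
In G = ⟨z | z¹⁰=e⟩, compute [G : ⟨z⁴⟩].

First find ord(z⁴) by computing successive powers:
  (z⁴)¹ = z⁴, (z⁴)² = z⁸, (z⁴)³ = z², (z⁴)⁴ = z⁶, (z⁴)⁵ = e.
So |⟨z⁴⟩| = ord(z⁴) = 5. With |G| = 10, by Lagrange [G : ⟨z⁴⟩] = 10/5 = 2.

Answer: 2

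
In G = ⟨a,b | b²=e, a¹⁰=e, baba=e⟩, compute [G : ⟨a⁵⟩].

First find ord(a⁵) by computing successive powers:
  (a⁵)¹ = a⁵, (a⁵)² = e.
So |⟨a⁵⟩| = ord(a⁵) = 2. With |G| = 20, by Lagrange [G : ⟨a⁵⟩] = 20/2 = 10.

Answer: 10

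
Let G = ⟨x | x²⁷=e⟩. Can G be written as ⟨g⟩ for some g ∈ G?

|G| = 27. The element x has order 27 (its powers give 27 distinct elements), so ⟨x⟩ = G and G is cyclic.

Answer: Yes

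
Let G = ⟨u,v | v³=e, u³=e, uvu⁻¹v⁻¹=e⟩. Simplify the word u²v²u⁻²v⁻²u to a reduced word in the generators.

Multiply left to right, reducing at each step:
  (u²) · v² = u²v²
  (u²v²) · u⁻² = v²
  (v²) · v⁻² = e
  e · u = u

Answer: u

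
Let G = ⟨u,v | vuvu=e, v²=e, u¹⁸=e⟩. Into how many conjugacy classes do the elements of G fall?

The conjugacy classes (representative and size) are:
  [e] (size 1), [u] (size 2), [u²] (size 2), [u³] (size 2), [u¹⁴] (size 2), [u⁵] (size 2), [u¹²] (size 2), [u⁷] (size 2), [u¹⁰] (size 2), [u⁹] (size 1), [u¹⁰v] (size 9), [uv] (size 9).
Class equation: 1 + 2 + 2 + 2 + 2 + 2 + 2 + 2 + 2 + 1 + 9 + 9 = 36 = |G|. So G has 12 conjugacy classes.

Answer: 12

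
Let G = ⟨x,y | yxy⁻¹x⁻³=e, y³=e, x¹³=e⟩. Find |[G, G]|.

G' = [G, G] is generated by all commutators. The generator-pair commutators are: [x, y] = x¹¹.
The subgroup they normally generate is {e, x, x², x³, x⁴, x⁵, x⁶, x⁷, x⁸, x⁹, x¹⁰, x¹¹, x¹²}, of order 13.
Check: |G/G'| = 39/13 = 3 is the order of the abelianisation.

Answer: 13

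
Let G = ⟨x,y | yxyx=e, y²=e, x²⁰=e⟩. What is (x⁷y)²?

Compute successive powers of (x⁷y), reducing at each step:
  (x⁷y)²: (x⁷y) · x⁷ = y;   y · y = e

Answer: e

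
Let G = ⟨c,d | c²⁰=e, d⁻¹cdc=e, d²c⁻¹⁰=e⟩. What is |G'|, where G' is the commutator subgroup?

G' = [G, G] is generated by all commutators. The generator-pair commutators are: [c, d] = c².
The subgroup they normally generate is {e, c², c⁴, c⁶, c⁸, c¹⁰, c¹², c¹⁴, c¹⁶, c¹⁸}, of order 10.
Check: |G/G'| = 40/10 = 4 is the order of the abelianisation.

Answer: 10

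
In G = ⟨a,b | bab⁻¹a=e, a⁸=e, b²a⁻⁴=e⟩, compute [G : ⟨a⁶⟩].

First find ord(a⁶) by computing successive powers:
  (a⁶)¹ = a⁶, (a⁶)² = a⁴, (a⁶)³ = a², (a⁶)⁴ = e.
So |⟨a⁶⟩| = ord(a⁶) = 4. With |G| = 16, by Lagrange [G : ⟨a⁶⟩] = 16/4 = 4.

Answer: 4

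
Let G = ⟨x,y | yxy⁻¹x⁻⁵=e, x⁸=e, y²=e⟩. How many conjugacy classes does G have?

The conjugacy classes (representative and size) are:
  [e] (size 1), [x⁵] (size 2), [x²] (size 1), [x⁷] (size 2), [x⁴] (size 1), [x⁶] (size 1), [y] (size 2), [x⁵y] (size 2), [x²y] (size 2), [x³y] (size 2).
Class equation: 1 + 2 + 1 + 2 + 1 + 1 + 2 + 2 + 2 + 2 = 16 = |G|. So G has 10 conjugacy classes.

Answer: 10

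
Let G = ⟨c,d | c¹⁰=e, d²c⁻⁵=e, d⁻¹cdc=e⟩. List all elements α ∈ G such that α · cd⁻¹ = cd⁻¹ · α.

⟨cd⁻¹⟩ ⊆ C_G(cd⁻¹) since powers of cd⁻¹ commute with cd⁻¹; so |C_G(cd⁻¹)| ≥ |⟨cd⁻¹⟩| = 4.
By orbit–stabilizer, |C_G(cd⁻¹)| = |G| / |conj. class of cd⁻¹| = 20 / 5 = 4.
The 4 elements commuting with cd⁻¹ are {e, c⁵, cd, cd⁻¹}.

Answer: {e, c⁵, cd, cd⁻¹}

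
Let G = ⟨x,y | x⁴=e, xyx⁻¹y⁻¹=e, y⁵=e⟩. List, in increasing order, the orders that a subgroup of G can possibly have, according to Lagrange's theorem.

|G| = 20 = 2² · 5. By Lagrange's theorem the order of any subgroup divides 20; the divisors of 20 are 1, 2, 4, 5, 10, 20.

Answer: 1, 2, 4, 5, 10, 20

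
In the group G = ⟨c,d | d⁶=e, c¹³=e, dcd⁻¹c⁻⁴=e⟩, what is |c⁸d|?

Compute successive powers until reaching e:
  (c⁸d)¹ = c⁸d, (c⁸d)² = cd², (c⁸d)³ = c¹²d³, (c⁸d)⁴ = c⁴d⁴, (c⁸d)⁵ = c¹¹d⁵, (c⁸d)⁶ = e.
The smallest positive k with (c⁸d)ᵏ = e is 6.

Answer: 6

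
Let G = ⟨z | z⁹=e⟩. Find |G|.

G is generated by a single element, so G is cyclic. The relator gives z⁹ = e and no smaller power is forced to be e, so the 9 powers {e, z, z², z³, z⁴, z⁵, z⁶, z⁷, z⁸} are distinct. Hence |G| = 9.

Answer: 9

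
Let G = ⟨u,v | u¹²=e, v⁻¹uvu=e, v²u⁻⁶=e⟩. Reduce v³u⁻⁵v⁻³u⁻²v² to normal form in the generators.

Multiply left to right, reducing at each step:
  (v⁻¹) · u⁻⁵ = u⁵v⁻¹
  (u⁵v⁻¹) · v⁻³ = u⁵
  (u⁵) · u⁻² = u³
  (u³) · v² = u⁹

Answer: u⁹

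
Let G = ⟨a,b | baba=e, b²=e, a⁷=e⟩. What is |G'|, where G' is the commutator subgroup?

G' = [G, G] is generated by all commutators. The generator-pair commutators are: [a, b] = a².
The subgroup they normally generate is {e, a, a², a³, a⁴, a⁵, a⁶}, of order 7.
Check: |G/G'| = 14/7 = 2 is the order of the abelianisation.

Answer: 7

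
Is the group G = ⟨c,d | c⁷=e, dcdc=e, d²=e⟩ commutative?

c·d = cd but d·c = c⁶d, so c·d ≠ d·c and G is not abelian.

Answer: No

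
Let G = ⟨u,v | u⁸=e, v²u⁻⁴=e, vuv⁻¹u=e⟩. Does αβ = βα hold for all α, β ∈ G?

u·v = uv but v·u = u³v⁻¹, so u·v ≠ v·u and G is not abelian.

Answer: No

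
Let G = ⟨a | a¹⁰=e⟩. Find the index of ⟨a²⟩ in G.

First find ord(a²) by computing successive powers:
  (a²)¹ = a², (a²)² = a⁴, (a²)³ = a⁶, (a²)⁴ = a⁸, (a²)⁵ = e.
So |⟨a²⟩| = ord(a²) = 5. With |G| = 10, by Lagrange [G : ⟨a²⟩] = 10/5 = 2.

Answer: 2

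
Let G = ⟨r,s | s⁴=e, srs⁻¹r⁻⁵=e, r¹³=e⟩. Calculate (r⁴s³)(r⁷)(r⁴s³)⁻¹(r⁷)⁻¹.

[(r⁴s³), (r⁷)] = (r⁴s³)·(r⁷)·(r⁴s³)⁻¹·(r⁷)⁻¹.
  (r⁴s³) · (r⁷) = r⁸s³
  (r⁸s³) · (r⁶s) = r⁴
  (r⁴) · (r⁶) = r¹⁰

Answer: r¹⁰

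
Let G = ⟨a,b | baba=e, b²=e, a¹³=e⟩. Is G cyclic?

Every cyclic group is abelian. But a·b = ab while b·a = a¹²b, so a·b ≠ b·a and G is not abelian. Hence G is not cyclic.

Answer: No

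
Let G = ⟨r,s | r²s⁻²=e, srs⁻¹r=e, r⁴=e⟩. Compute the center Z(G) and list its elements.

An element z ∈ Z(G) iff z commutes with every generator.
For example r² is central: (r²)·r = r³ = r·(r²); (r²)·s = s⁻¹ = s·(r²).
Whereas r ∉ Z(G) since r·s = rs ≠ rs⁻¹ = s·r.
Checking each of the 8 elements this way gives Z(G) = {e, r²}, of order 2.

Answer: {e, r²}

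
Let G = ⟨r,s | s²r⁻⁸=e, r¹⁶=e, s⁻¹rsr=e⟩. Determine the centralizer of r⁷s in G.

⟨r⁷s⟩ ⊆ C_G(r⁷s) since powers of r⁷s commute with r⁷s; so |C_G(r⁷s)| ≥ |⟨r⁷s⟩| = 4.
By orbit–stabilizer, |C_G(r⁷s)| = |G| / |conj. class of r⁷s| = 32 / 8 = 4.
The 4 elements commuting with r⁷s are {e, r⁸, r⁷s, r⁷s⁻¹}.

Answer: {e, r⁸, r⁷s, r⁷s⁻¹}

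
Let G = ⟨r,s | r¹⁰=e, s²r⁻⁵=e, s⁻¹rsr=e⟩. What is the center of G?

An element z ∈ Z(G) iff z commutes with every generator.
For example r⁵ is central: (r⁵)·r = r⁶ = r·(r⁵); (r⁵)·s = s⁻¹ = s·(r⁵).
Whereas r ∉ Z(G) since r·s = rs ≠ r⁴s⁻¹ = s·r.
Checking each of the 20 elements this way gives Z(G) = {e, r⁵}, of order 2.

Answer: {e, r⁵}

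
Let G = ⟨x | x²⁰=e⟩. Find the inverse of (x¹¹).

The order of (x¹¹) is 20 (smallest k with (x¹¹)ᵏ = e), so (x¹¹)⁻¹ = (x¹¹)¹⁹ = x⁹.
Check: (x¹¹) · (x⁹) → (x¹¹) · x⁹ = e, giving e as required.

Answer: x⁹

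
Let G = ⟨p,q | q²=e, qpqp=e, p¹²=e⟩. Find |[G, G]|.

G' = [G, G] is generated by all commutators. The generator-pair commutators are: [p, q] = p².
The subgroup they normally generate is {e, p², p⁴, p⁶, p⁸, p¹⁰}, of order 6.
Check: |G/G'| = 24/6 = 4 is the order of the abelianisation.

Answer: 6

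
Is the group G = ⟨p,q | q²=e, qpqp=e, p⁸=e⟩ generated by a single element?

Every cyclic group is abelian. But p·q = pq while q·p = p⁷q, so p·q ≠ q·p and G is not abelian. Hence G is not cyclic.

Answer: No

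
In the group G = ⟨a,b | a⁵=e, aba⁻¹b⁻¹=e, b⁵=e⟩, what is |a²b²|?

Compute successive powers until reaching e:
  (a²b²)¹ = a²b², (a²b²)² = a⁴b⁴, (a²b²)³ = ab, (a²b²)⁴ = a³b³, (a²b²)⁵ = e.
The smallest positive k with (a²b²)ᵏ = e is 5.

Answer: 5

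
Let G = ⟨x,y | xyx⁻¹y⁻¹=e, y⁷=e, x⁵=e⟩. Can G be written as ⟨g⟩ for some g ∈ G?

|G| = 35. The element xy has order 35 (its powers give 35 distinct elements), so ⟨xy⟩ = G and G is cyclic.

Answer: Yes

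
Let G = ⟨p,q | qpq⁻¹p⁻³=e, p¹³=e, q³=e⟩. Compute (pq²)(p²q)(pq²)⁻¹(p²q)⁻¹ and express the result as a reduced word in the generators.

[(pq²), (p²q)] = (pq²)·(p²q)·(pq²)⁻¹·(p²q)⁻¹.
  (pq²) · (p²q) = p⁶
  (p⁶) · (p¹⁰q) = p³q
  (p³q) · (p⁸q²) = p

Answer: p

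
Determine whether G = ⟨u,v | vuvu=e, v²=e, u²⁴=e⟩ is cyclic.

Every cyclic group is abelian. But u·v = uv while v·u = u²³v, so u·v ≠ v·u and G is not abelian. Hence G is not cyclic.

Answer: No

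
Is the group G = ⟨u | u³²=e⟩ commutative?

G has a single generator, so G is cyclic and hence abelian.

Answer: Yes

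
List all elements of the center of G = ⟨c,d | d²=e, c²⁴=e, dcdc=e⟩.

An element z ∈ Z(G) iff z commutes with every generator.
For example c¹² is central: (c¹²)·c = c¹³ = c·(c¹²); (c¹²)·d = c¹²d = d·(c¹²).
Whereas c ∉ Z(G) since c·d = cd ≠ c²³d = d·c.
Checking each of the 48 elements this way gives Z(G) = {e, c¹²}, of order 2.

Answer: {e, c¹²}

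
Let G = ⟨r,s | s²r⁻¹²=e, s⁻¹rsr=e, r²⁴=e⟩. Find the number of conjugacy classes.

The conjugacy classes (representative and size) are:
  [e] (size 1), [r] (size 2), [r²] (size 2), [r³] (size 2), [r⁴] (size 2), [r⁵] (size 2), [r¹⁸] (size 2), [r⁷] (size 2), [r¹⁶] (size 2), [r¹⁵] (size 2), [r¹⁴] (size 2), [r¹³] (size 2), [r¹²] (size 1), [r⁶s] (size 12), [r⁵s⁻¹] (size 12).
Class equation: 1 + 2 + 2 + 2 + 2 + 2 + 2 + 2 + 2 + 2 + 2 + 2 + 1 + 12 + 12 = 48 = |G|. So G has 15 conjugacy classes.

Answer: 15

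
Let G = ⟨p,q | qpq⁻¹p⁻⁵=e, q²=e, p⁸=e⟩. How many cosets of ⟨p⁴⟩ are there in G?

First find ord(p⁴) by computing successive powers:
  (p⁴)¹ = p⁴, (p⁴)² = e.
So |⟨p⁴⟩| = ord(p⁴) = 2. With |G| = 16, by Lagrange [G : ⟨p⁴⟩] = 16/2 = 8.

Answer: 8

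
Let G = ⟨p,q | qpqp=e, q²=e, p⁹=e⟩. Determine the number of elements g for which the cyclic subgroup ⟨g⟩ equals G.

⟨g⟩ = G would require ord(g) = |G| = 18, but the maximum element order in G is 9 < 18. So G is not cyclic and no single element generates it: the count is 0.

Answer: 0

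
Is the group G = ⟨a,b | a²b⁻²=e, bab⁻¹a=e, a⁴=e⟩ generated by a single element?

Every cyclic group is abelian. But a·b = ab while b·a = ab⁻¹, so a·b ≠ b·a and G is not abelian. Hence G is not cyclic.

Answer: No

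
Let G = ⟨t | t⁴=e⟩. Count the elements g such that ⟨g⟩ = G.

G is cyclic of order 4. An element generates G iff its order is 4, and a cyclic group of order 4 has exactly φ(4) = 2 such elements.

Answer: 2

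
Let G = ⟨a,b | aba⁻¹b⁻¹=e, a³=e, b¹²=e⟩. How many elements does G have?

Enumerate words in the generators, reducing via the relations: the distinct elements are
  {a, b, e, ab, a², b², b³, b⁴, b⁵, b⁶, b⁷, b⁸, b⁹, ab², ab³, ab⁴, ab⁵, ab⁶, ab⁷, ab⁸, ab⁹, a²b, b¹¹, b¹⁰, ab¹¹, ab¹⁰, a²b², a²b³, a²b⁴, a²b⁵, a²b⁶, a²b⁷, a²b⁸, a²b⁹, a²b¹¹, a²b¹⁰}.
No further products give new elements, so |G| = 36.

Answer: 36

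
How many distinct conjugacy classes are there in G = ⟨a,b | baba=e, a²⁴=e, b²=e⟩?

The conjugacy classes (representative and size) are:
  [e] (size 1), [a²³] (size 2), [a²] (size 2), [a³] (size 2), [a²⁰] (size 2), [a¹⁹] (size 2), [a⁶] (size 2), [a⁷] (size 2), [a⁸] (size 2), [a⁹] (size 2), [a¹⁴] (size 2), [a¹¹] (size 2), [a¹²] (size 1), [a⁴b] (size 12), [a⁵b] (size 12).
Class equation: 1 + 2 + 2 + 2 + 2 + 2 + 2 + 2 + 2 + 2 + 2 + 2 + 1 + 12 + 12 = 48 = |G|. So G has 15 conjugacy classes.

Answer: 15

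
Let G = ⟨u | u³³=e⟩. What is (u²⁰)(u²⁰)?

Compute (u²⁰) · (u²⁰) by multiplying left to right and reducing via the relations at each step:
  (u²⁰) · u²⁰ = u⁷

Answer: u⁷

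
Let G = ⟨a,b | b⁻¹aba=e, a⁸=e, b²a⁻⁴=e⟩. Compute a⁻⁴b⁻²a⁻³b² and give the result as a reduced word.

Multiply left to right, reducing at each step:
  (a⁴) · b⁻² = e
  e · a⁻³ = a⁵
  (a⁵) · b² = a

Answer: a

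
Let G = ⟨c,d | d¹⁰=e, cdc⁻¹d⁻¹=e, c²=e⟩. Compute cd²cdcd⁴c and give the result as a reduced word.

Multiply left to right, reducing at each step:
  c · d² = cd²
  (cd²) · c = d²
  (d²) · d = d³
  (d³) · c = cd³
  (cd³) · d⁴ = cd⁷
  (cd⁷) · c = d⁷

Answer: d⁷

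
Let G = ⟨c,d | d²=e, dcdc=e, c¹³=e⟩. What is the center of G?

An element z ∈ Z(G) iff z commutes with every generator.
For example e is central: e·c = c = c·e; e·d = d = d·e.
Whereas c ∉ Z(G) since c·d = cd ≠ c¹²d = d·c.
Checking each of the 26 elements this way gives Z(G) = {e}, of order 1.

Answer: {e}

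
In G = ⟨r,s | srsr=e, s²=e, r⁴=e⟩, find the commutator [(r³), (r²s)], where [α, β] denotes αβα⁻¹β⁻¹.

[(r³), (r²s)] = (r³)·(r²s)·(r³)⁻¹·(r²s)⁻¹.
  (r³) · (r²s) = rs
  (rs) · r = s
  s · (r²s) = r²

Answer: r²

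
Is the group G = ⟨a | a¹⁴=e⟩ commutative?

G has a single generator, so G is cyclic and hence abelian.

Answer: Yes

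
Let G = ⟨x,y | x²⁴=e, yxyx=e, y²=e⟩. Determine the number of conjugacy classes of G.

The conjugacy classes (representative and size) are:
  [e] (size 1), [x²³] (size 2), [x²] (size 2), [x³] (size 2), [x²⁰] (size 2), [x¹⁹] (size 2), [x⁶] (size 2), [x⁷] (size 2), [x⁸] (size 2), [x⁹] (size 2), [x¹⁴] (size 2), [x¹¹] (size 2), [x¹²] (size 1), [x⁴y] (size 12), [x⁵y] (size 12).
Class equation: 1 + 2 + 2 + 2 + 2 + 2 + 2 + 2 + 2 + 2 + 2 + 2 + 1 + 12 + 12 = 48 = |G|. So G has 15 conjugacy classes.

Answer: 15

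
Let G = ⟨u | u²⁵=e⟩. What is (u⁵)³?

Compute successive powers of (u⁵), reducing at each step:
  (u⁵)²: (u⁵) · u⁵ = u¹⁰
  (u⁵)³: (u¹⁰) · u⁵ = u¹⁵

Answer: u¹⁵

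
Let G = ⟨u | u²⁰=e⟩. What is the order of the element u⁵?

Compute successive powers until reaching e:
  (u⁵)¹ = u⁵, (u⁵)² = u¹⁰, (u⁵)³ = u¹⁵, (u⁵)⁴ = e.
The smallest positive k with (u⁵)ᵏ = e is 4.

Answer: 4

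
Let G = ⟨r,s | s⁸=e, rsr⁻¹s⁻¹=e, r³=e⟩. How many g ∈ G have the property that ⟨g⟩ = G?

G is cyclic of order 24. An element generates G iff its order is 24, and a cyclic group of order 24 has exactly φ(24) = 8 such elements.

Answer: 8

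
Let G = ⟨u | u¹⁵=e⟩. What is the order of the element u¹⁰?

Compute successive powers until reaching e:
  (u¹⁰)¹ = u¹⁰, (u¹⁰)² = u⁵, (u¹⁰)³ = e.
The smallest positive k with (u¹⁰)ᵏ = e is 3.

Answer: 3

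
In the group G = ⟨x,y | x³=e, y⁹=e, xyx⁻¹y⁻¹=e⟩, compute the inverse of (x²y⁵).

The order of (x²y⁵) is 9 (smallest k with (x²y⁵)ᵏ = e), so (x²y⁵)⁻¹ = (x²y⁵)⁸ = xy⁴.
Check: (x²y⁵) · (xy⁴) → (x²y⁵) · x = y⁵;   (y⁵) · y⁴ = e, giving e as required.

Answer: xy⁴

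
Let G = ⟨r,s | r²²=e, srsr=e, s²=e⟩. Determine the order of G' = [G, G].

G' = [G, G] is generated by all commutators. The generator-pair commutators are: [r, s] = r².
The subgroup they normally generate is {e, r², r⁴, r⁶, r⁸, r¹⁰, r¹², r¹⁴, r¹⁶, r¹⁸, r²⁰}, of order 11.
Check: |G/G'| = 44/11 = 4 is the order of the abelianisation.

Answer: 11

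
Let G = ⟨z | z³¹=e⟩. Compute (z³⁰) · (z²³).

Compute (z³⁰) · (z²³) by multiplying left to right and reducing via the relations at each step:
  (z³⁰) · z²³ = z²²

Answer: z²²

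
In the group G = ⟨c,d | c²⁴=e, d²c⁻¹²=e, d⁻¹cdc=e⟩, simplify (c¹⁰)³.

Compute successive powers of (c¹⁰), reducing at each step:
  (c¹⁰)²: (c¹⁰) · c¹⁰ = c²⁰
  (c¹⁰)³: (c²⁰) · c¹⁰ = c⁶

Answer: c⁶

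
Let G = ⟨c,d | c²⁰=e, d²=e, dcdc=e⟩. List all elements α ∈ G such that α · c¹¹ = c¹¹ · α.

⟨c¹¹⟩ ⊆ C_G(c¹¹) since powers of c¹¹ commute with c¹¹; so |C_G(c¹¹)| ≥ |⟨c¹¹⟩| = 20.
By orbit–stabilizer, |C_G(c¹¹)| = |G| / |conj. class of c¹¹| = 40 / 2 = 20.
The 20 elements commuting with c¹¹ are {e, c, c², c³, c⁴, c⁵, c⁶, c⁷, c⁸, c⁹, c¹⁰, c¹¹, c¹², c¹³, c¹⁴, c¹⁵, c¹⁶, c¹⁷, c¹⁸, c¹⁹}.

Answer: {e, c, c², c³, c⁴, c⁵, c⁶, c⁷, c⁸, c⁹, c¹⁰, c¹¹, c¹², c¹³, c¹⁴, c¹⁵, c¹⁶, c¹⁷, c¹⁸, c¹⁹}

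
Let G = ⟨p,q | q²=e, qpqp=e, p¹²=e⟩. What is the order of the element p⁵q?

Compute successive powers until reaching e:
  (p⁵q)¹ = p⁵q, (p⁵q)² = e.
The smallest positive k with (p⁵q)ᵏ = e is 2.

Answer: 2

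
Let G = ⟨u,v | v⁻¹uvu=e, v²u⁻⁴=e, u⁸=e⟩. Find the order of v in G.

Compute successive powers until reaching e:
  v¹ = v, v² = u⁴, v³ = v⁻¹, v⁴ = e.
The smallest positive k with vᵏ = e is 4.

Answer: 4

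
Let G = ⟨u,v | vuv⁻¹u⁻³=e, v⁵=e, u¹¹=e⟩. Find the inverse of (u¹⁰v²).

The order of (u¹⁰v²) is 5 (smallest k with (u¹⁰v²)ᵏ = e), so (u¹⁰v²)⁻¹ = (u¹⁰v²)⁴ = u⁵v³.
Check: (u¹⁰v²) · (u⁵v³) → (u¹⁰v²) · u⁵ = v²;   (v²) · v³ = e, giving e as required.

Answer: u⁵v³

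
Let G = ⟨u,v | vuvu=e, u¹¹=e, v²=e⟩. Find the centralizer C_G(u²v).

⟨u²v⟩ ⊆ C_G(u²v) since powers of u²v commute with u²v; so |C_G(u²v)| ≥ |⟨u²v⟩| = 2.
By orbit–stabilizer, |C_G(u²v)| = |G| / |conj. class of u²v| = 22 / 11 = 2.
The 2 elements commuting with u²v are {e, u²v}.

Answer: {e, u²v}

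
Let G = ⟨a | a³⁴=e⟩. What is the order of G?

G is generated by a single element, so G is cyclic. The relator gives a³⁴ = e and no smaller power is forced to be e, so the 34 powers {a, e, a², a³, a⁴, a⁵, a⁶, a⁷, a⁸, a⁹, a²², a²³, a²¹, a²⁰, a²⁴, a²⁵, a²⁶, a²⁷, a²⁸, a²⁹, a³², a³³, a³¹, a³⁰, a¹², a¹³, a¹¹, a¹⁰, a¹⁴, a¹⁵, a¹⁶, a¹⁷, a¹⁸, a¹⁹} are distinct. Hence |G| = 34.

Answer: 34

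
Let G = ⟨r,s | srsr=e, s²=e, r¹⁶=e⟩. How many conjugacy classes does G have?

The conjugacy classes (representative and size) are:
  [e] (size 1), [r¹⁵] (size 2), [r²] (size 2), [r³] (size 2), [r¹²] (size 2), [r⁵] (size 2), [r⁶] (size 2), [r⁷] (size 2), [r⁸] (size 1), [r²s] (size 8), [r¹⁵s] (size 8).
Class equation: 1 + 2 + 2 + 2 + 2 + 2 + 2 + 2 + 1 + 8 + 8 = 32 = |G|. So G has 11 conjugacy classes.

Answer: 11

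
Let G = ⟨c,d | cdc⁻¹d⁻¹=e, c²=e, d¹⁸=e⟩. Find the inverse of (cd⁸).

The order of (cd⁸) is 18 (smallest k with (cd⁸)ᵏ = e), so (cd⁸)⁻¹ = (cd⁸)¹⁷ = cd¹⁰.
Check: (cd⁸) · (cd¹⁰) → (cd⁸) · c = d⁸;   (d⁸) · d¹⁰ = e, giving e as required.

Answer: cd¹⁰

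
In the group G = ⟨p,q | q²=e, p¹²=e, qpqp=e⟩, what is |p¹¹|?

Compute successive powers until reaching e:
  (p¹¹)¹ = p¹¹, (p¹¹)² = p¹⁰, (p¹¹)³ = p⁹, (p¹¹)⁴ = p⁸, (p¹¹)⁵ = p⁷, (p¹¹)⁶ = p⁶, (p¹¹)⁷ = p⁵, (p¹¹)⁸ = p⁴, (p¹¹)⁹ = p³, (p¹¹)¹⁰ = p², (p¹¹)¹¹ = p, (p¹¹)¹² = e.
The smallest positive k with (p¹¹)ᵏ = e is 12.

Answer: 12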